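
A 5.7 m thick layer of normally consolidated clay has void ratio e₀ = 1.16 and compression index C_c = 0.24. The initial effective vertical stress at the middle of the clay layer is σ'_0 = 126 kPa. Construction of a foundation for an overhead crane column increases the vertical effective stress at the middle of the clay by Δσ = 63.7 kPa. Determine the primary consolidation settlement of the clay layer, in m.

Final effective stress: σ'_f = σ'_0 + Δσ = 126 + 63.7 = 189.7 kPa.
Normally consolidated clay, so the full stress increment lies on the virgin compression line:
S_c = C_c·H/(1+e₀)·log₁₀(σ'_f/σ'_0) = 0.24×5.7/(1+1.16)×log₁₀(189.7/126)
    = 0.63333 × 0.1777 = 0.1125 m

S_c ≈ 0.113 m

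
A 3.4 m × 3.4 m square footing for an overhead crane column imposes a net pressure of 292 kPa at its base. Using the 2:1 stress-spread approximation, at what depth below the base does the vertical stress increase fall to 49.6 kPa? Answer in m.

2:1 spreading — at depth z the loaded area has grown by z in each plan dimension:
qB²/(B+z)² = Δσ_z ⇒ z = B(√(q/Δσ_z) − 1) = 3.4×(√(292/49.6) − 1) = 4.85 m

z ≈ 4.85 m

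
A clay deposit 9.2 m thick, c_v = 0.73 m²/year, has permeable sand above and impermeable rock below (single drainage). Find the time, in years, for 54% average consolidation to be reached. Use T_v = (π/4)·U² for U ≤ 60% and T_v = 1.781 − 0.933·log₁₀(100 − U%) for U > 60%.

Drainage path length: H_d = H = 9.2 m (single drainage).
U ≤ 60%: T_v = (π/4)·U² = (π/4)×0.54² = 0.22902.
t = T_v·H_d²/c_v = 0.22902×9.2²/0.73 = 26.55 years.

t ≈ 26.6 years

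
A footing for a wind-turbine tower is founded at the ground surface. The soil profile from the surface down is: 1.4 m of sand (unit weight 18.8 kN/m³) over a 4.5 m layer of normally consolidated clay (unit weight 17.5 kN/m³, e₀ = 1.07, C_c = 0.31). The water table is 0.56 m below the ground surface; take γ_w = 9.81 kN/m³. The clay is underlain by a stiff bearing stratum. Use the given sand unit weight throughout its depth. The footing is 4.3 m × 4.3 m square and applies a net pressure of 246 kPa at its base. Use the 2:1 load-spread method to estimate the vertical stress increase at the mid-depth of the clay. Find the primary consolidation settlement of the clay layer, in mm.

Mid-depth of clay below the ground surface: z = 1.4 + 4.5/2 = 3.65 m.
Total vertical stress at mid-clay: σ_v = 18.8×1.4 + 17.5×2.25 = 65.695 kPa.
Pore pressure: u = 9.81×(3.65 − 0.56) = 30.313 kPa.
Initial effective stress: σ'_0 = σ_v − u = 65.695 − 30.313 = 35.382 kPa.
Stress increase at mid-clay by the 2:1 spreading method:
Δσ = qBL/((B+z)(L+z)) = 246×4.3×4.3/((4.3+3.65)(4.3+3.65)) = 71.968 kPa
Final effective stress: σ'_f = σ'_0 + Δσ = 35.382 + 71.968 = 107.35 kPa.
Normally consolidated clay, so the full stress increment lies on the virgin compression line:
S_c = C_c·H/(1+e₀)·log₁₀(σ'_f/σ'_0) = 0.31×4.5/(1+1.07)×log₁₀(107.35/35.382)
    = 0.67391 × 0.48202 = 0.3248 m

S_c ≈ 325 mm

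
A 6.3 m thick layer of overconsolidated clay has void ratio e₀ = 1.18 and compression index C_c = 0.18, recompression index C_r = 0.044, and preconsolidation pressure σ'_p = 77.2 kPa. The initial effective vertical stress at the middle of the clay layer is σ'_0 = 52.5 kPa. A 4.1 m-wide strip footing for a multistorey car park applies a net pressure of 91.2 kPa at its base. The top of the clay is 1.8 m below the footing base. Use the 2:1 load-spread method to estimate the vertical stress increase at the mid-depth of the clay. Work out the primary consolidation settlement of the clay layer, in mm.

S_c ≈ 65.3 mm

Mid-depth of clay below the footing base: z = 1.8 + 6.3/2 = 4.95 m.
Stress increase at mid-clay by the 2:1 spreading method:
Δσ = qB/(B+z) = 91.2×4.1/(4.1+4.95) = 41.317 kPa
Final effective stress: σ'_f = 52.5 + 41.317 = 93.817 kPa.
σ'_f = 93.817 > σ'_p = 77.2 kPa, so the stress path crosses the preconsolidation pressure — recompression up to σ'_p, then virgin compression beyond:
S_c = H/(1+e₀)·[C_r·log₁₀(σ'_p/σ'_0) + C_c·log₁₀(σ'_f/σ'_p)]
    = 6.3/2.18 × [0.044×log₁₀(77.2/52.5) + 0.18×log₁₀(93.817/77.2)]
    = 2.8899 × [0.0073682 + 0.01524] = 0.06534 m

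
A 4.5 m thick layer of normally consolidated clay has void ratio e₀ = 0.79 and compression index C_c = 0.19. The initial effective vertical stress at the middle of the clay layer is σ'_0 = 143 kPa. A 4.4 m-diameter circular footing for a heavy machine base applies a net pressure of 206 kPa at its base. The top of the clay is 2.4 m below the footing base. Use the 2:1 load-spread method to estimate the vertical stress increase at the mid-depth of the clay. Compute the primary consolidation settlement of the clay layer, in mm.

S_c ≈ 60.8 mm

Mid-depth of clay below the footing base: z = 2.4 + 4.5/2 = 4.65 m.
Stress increase at mid-clay by the 2:1 spreading method:
Δσ ≈ qD²/(D+z)² = 206×4.4²/(4.4+4.65)² = 48.694 kPa
Final effective stress: σ'_f = σ'_0 + Δσ = 143 + 48.694 = 191.69 kPa.
Normally consolidated clay, so the full stress increment lies on the virgin compression line:
S_c = C_c·H/(1+e₀)·log₁₀(σ'_f/σ'_0) = 0.19×4.5/(1+0.79)×log₁₀(191.69/143)
    = 0.47765 × 0.12726 = 0.06079 m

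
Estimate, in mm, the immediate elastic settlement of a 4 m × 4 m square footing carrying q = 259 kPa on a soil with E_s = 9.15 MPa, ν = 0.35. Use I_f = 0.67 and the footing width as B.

Immediate (elastic) settlement: S_e = q·B·(1−ν²)/E_s · I_f.
E_s = 9.15 MPa = 9150 kPa.
S_e = 259 × 4 × (1 − 0.35²) / 9150 × 0.67
    = 259 × 4 × 0.8775 / 9150 × 0.67
    = 0.06657 m = 66.57 mm

S_e ≈ 66.6 mm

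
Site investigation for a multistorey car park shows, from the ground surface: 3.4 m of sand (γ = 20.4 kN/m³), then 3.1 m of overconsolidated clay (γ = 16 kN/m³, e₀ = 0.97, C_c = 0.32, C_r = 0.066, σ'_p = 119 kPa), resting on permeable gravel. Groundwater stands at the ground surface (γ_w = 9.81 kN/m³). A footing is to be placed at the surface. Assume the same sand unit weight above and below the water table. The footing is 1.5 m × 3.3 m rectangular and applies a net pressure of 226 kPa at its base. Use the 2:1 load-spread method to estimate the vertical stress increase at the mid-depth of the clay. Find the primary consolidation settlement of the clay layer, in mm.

Mid-depth of clay below the ground surface: z = 3.4 + 3.1/2 = 4.95 m.
Total vertical stress at mid-clay: σ_v = 20.4×3.4 + 16×1.55 = 94.16 kPa.
Pore pressure: u = 9.81×(4.95 − 0) = 48.56 kPa.
Initial effective stress: σ'_0 = σ_v − u = 94.16 − 48.56 = 45.6 kPa.
Stress increase at mid-clay by the 2:1 spreading method:
Δσ = qBL/((B+z)(L+z)) = 226×1.5×3.3/((1.5+4.95)(3.3+4.95)) = 21.023 kPa
Final effective stress: σ'_f = 45.6 + 21.023 = 66.623 kPa.
σ'_f = 66.623 ≤ σ'_p = 119 kPa, so the clay remains overconsolidated and only the recompression index applies:
S_c = C_r·H/(1+e₀)·log₁₀(σ'_f/σ'_0) = 0.066×3.1/1.97×log₁₀(66.623/45.6)
    = 0.10386 × 0.16466 = 0.0171 m

S_c ≈ 17.1 mm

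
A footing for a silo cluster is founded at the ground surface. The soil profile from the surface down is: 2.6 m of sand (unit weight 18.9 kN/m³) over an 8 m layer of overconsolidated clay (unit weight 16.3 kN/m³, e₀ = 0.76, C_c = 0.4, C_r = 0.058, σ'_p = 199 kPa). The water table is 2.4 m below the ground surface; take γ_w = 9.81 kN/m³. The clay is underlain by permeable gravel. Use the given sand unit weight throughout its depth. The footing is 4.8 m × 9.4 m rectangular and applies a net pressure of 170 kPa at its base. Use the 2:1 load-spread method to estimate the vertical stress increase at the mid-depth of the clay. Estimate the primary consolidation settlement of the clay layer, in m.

Mid-depth of clay below the ground surface: z = 2.6 + 8/2 = 6.6 m.
Total vertical stress at mid-clay: σ_v = 18.9×2.6 + 16.3×4 = 114.34 kPa.
Pore pressure: u = 9.81×(6.6 − 2.4) = 41.202 kPa.
Initial effective stress: σ'_0 = σ_v − u = 114.34 − 41.202 = 73.138 kPa.
Stress increase at mid-clay by the 2:1 spreading method:
Δσ = qBL/((B+z)(L+z)) = 170×4.8×9.4/((4.8+6.6)(9.4+6.6)) = 42.053 kPa
Final effective stress: σ'_f = 73.138 + 42.053 = 115.19 kPa.
σ'_f = 115.19 ≤ σ'_p = 199 kPa, so the clay remains overconsolidated and only the recompression index applies:
S_c = C_r·H/(1+e₀)·log₁₀(σ'_f/σ'_0) = 0.058×8/1.76×log₁₀(115.19/73.138)
    = 0.26364 × 0.19727 = 0.05201 m

S_c ≈ 0.052 m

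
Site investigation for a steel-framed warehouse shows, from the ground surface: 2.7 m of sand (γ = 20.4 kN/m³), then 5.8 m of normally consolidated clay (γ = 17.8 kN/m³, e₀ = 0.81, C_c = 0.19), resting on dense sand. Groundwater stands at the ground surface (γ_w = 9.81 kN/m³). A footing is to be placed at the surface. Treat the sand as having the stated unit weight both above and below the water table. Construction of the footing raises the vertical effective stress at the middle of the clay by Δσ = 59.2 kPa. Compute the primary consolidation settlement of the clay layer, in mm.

S_c ≈ 202 mm

Mid-depth of clay below the ground surface: z = 2.7 + 5.8/2 = 5.6 m.
Total vertical stress at mid-clay: σ_v = 20.4×2.7 + 17.8×2.9 = 106.7 kPa.
Pore pressure: u = 9.81×(5.6 − 0) = 54.936 kPa.
Initial effective stress: σ'_0 = σ_v − u = 106.7 − 54.936 = 51.764 kPa.
Final effective stress: σ'_f = σ'_0 + Δσ = 51.764 + 59.2 = 110.96 kPa.
Normally consolidated clay, so the full stress increment lies on the virgin compression line:
S_c = C_c·H/(1+e₀)·log₁₀(σ'_f/σ'_0) = 0.19×5.8/(1+0.81)×log₁₀(110.96/51.764)
    = 0.60884 × 0.33114 = 0.2016 m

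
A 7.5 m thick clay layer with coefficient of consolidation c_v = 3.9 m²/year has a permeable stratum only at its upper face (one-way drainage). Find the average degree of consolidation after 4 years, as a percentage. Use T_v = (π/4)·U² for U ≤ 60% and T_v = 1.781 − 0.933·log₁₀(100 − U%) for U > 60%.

U ≈ 59.4 %

Drainage path length: H_d = H = 7.5 m (single drainage).
T_v = c_v·t/H_d² = 3.9×4/7.5² = 0.27733.
T_v = 0.27733 corresponds to the U ≤ 60% branch:
U = √(4T_v/π) = 0.5942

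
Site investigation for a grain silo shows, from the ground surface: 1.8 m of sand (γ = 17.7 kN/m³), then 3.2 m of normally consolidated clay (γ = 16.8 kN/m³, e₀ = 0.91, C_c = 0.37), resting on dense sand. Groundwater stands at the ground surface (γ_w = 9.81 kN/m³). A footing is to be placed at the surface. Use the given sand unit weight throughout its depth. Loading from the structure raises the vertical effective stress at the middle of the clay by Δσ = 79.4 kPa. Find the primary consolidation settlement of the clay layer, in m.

Mid-depth of clay below the ground surface: z = 1.8 + 3.2/2 = 3.4 m.
Total vertical stress at mid-clay: σ_v = 17.7×1.8 + 16.8×1.6 = 58.74 kPa.
Pore pressure: u = 9.81×(3.4 − 0) = 33.354 kPa.
Initial effective stress: σ'_0 = σ_v − u = 58.74 − 33.354 = 25.386 kPa.
Final effective stress: σ'_f = σ'_0 + Δσ = 25.386 + 79.4 = 104.79 kPa.
Normally consolidated clay, so the full stress increment lies on the virgin compression line:
S_c = C_c·H/(1+e₀)·log₁₀(σ'_f/σ'_0) = 0.37×3.2/(1+0.91)×log₁₀(104.79/25.386)
    = 0.6199 × 0.61573 = 0.3817 m

S_c ≈ 0.382 m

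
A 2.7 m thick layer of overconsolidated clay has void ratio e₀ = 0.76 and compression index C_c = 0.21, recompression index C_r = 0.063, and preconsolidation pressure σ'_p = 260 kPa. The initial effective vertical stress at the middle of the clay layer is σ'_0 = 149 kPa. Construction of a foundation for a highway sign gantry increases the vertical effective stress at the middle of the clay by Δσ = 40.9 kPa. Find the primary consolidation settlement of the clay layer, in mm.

S_c ≈ 10.2 mm

Final effective stress: σ'_f = 149 + 40.9 = 189.9 kPa.
σ'_f = 189.9 ≤ σ'_p = 260 kPa, so the clay remains overconsolidated and only the recompression index applies:
S_c = C_r·H/(1+e₀)·log₁₀(σ'_f/σ'_0) = 0.063×2.7/1.76×log₁₀(189.9/149)
    = 0.096648 × 0.10534 = 0.01018 m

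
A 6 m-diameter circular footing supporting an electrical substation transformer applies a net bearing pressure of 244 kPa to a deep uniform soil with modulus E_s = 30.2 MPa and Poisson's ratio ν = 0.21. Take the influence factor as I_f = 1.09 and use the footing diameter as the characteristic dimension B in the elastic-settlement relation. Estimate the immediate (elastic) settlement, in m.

S_e ≈ 0.0505 m

Immediate (elastic) settlement: S_e = q·B·(1−ν²)/E_s · I_f.
E_s = 30.2 MPa = 30200 kPa.
S_e = 244 × 6 × (1 − 0.21²) / 30200 × 1.09
    = 244 × 6 × 0.9559 / 30200 × 1.09
    = 0.05051 m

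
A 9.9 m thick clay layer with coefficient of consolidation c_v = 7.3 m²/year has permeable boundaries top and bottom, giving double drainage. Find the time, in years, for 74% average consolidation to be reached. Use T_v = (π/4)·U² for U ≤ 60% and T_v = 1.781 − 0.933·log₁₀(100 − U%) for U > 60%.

Drainage path length: H_d = H/2 = 4.95 m (double drainage).
U > 60%: T_v = 1.781 − 0.933·log₁₀(100 − 74) = 0.46083.
t = T_v·H_d²/c_v = 0.46083×4.95²/7.3 = 1.547 years.

t ≈ 1.55 years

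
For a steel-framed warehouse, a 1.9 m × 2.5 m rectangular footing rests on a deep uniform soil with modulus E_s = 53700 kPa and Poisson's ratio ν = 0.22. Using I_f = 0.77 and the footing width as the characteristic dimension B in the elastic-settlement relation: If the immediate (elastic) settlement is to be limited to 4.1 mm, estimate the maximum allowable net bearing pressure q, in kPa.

q ≈ 158 kPa

S_e = q·B·(1−ν²)/E_s · I_f  ⇒  q = S_e·E_s / (B·(1−ν²)·I_f).
q = 0.0041 × 53700 / (1.9 × 0.9516 × 0.77) = 158.1 kPa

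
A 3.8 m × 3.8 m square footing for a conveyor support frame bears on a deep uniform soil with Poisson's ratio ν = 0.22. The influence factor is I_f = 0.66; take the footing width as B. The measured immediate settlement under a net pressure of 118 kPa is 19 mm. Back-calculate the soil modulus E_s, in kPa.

S_e = q·B·(1−ν²)/E_s · I_f  ⇒  E_s = q·B·(1−ν²)·I_f / S_e.
E_s = 118 × 3.8 × 0.9516 × 0.66 / 0.019 = 14820 kPa

E_s ≈ 14800 kPa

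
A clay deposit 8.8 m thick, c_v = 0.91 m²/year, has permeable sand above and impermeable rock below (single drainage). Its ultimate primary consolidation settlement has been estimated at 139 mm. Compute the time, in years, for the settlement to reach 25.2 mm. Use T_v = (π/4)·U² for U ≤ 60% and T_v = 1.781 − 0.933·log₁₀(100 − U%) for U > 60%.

t ≈ 2.2 years

Drainage path length: H_d = H = 8.8 m (single drainage).
U = S(t)/S_ult = 25.2/139 = 0.1813.
U ≤ 60%: T_v = (π/4)·U² = (π/4)×0.18129² = 0.025814.
t = T_v·H_d²/c_v = 0.025814×8.8²/0.91 = 2.197 years.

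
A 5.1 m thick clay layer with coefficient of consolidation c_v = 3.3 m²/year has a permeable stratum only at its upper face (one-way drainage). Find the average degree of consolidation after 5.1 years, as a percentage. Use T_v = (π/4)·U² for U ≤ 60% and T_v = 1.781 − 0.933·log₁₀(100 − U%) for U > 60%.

U ≈ 83.6 %

Drainage path length: H_d = H = 5.1 m (single drainage).
T_v = c_v·t/H_d² = 3.3×5.1/5.1² = 0.64706.
T_v = 0.64706 corresponds to the U > 60% branch:
U = 1 − 10^((1.781 − T_v)/0.933)/100 = 0.8358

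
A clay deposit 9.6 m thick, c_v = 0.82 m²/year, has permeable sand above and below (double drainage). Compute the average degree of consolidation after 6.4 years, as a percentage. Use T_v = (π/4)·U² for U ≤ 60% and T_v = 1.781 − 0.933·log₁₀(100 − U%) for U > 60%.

U ≈ 53.9 %

Drainage path length: H_d = H/2 = 4.8 m (double drainage).
T_v = c_v·t/H_d² = 0.82×6.4/4.8² = 0.22778.
T_v = 0.22778 corresponds to the U ≤ 60% branch:
U = √(4T_v/π) = 0.5385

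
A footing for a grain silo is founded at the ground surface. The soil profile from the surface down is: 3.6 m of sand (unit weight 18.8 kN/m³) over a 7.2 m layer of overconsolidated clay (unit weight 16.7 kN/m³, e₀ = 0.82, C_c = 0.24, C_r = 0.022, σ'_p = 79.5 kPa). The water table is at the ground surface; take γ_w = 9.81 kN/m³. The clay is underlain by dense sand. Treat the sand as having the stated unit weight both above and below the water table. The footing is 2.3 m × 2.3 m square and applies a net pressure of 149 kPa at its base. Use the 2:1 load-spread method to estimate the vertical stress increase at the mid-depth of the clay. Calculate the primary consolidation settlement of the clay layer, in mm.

S_c ≈ 5.37 mm

Mid-depth of clay below the ground surface: z = 3.6 + 7.2/2 = 7.2 m.
Total vertical stress at mid-clay: σ_v = 18.8×3.6 + 16.7×3.6 = 127.8 kPa.
Pore pressure: u = 9.81×(7.2 − 0) = 70.632 kPa.
Initial effective stress: σ'_0 = σ_v − u = 127.8 − 70.632 = 57.168 kPa.
Stress increase at mid-clay by the 2:1 spreading method:
Δσ = qBL/((B+z)(L+z)) = 149×2.3×2.3/((2.3+7.2)(2.3+7.2)) = 8.7336 kPa
Final effective stress: σ'_f = 57.168 + 8.7336 = 65.902 kPa.
σ'_f = 65.902 ≤ σ'_p = 79.5 kPa, so the clay remains overconsolidated and only the recompression index applies:
S_c = C_r·H/(1+e₀)·log₁₀(σ'_f/σ'_0) = 0.022×7.2/1.82×log₁₀(65.902/57.168)
    = 0.087032 × 0.061746 = 0.005374 m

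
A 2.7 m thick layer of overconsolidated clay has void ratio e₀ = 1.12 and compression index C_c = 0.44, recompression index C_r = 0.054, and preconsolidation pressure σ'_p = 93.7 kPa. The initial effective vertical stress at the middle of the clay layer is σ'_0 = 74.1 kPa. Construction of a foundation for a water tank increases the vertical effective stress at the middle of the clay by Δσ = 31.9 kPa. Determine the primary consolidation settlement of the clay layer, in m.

S_c ≈ 0.037 m

Final effective stress: σ'_f = 74.1 + 31.9 = 106 kPa.
σ'_f = 106 > σ'_p = 93.7 kPa, so the stress path crosses the preconsolidation pressure — recompression up to σ'_p, then virgin compression beyond:
S_c = H/(1+e₀)·[C_r·log₁₀(σ'_p/σ'_0) + C_c·log₁₀(σ'_f/σ'_p)]
    = 2.7/2.12 × [0.054×log₁₀(93.7/74.1) + 0.44×log₁₀(106/93.7)]
    = 1.2736 × [0.0055038 + 0.023569] = 0.03703 m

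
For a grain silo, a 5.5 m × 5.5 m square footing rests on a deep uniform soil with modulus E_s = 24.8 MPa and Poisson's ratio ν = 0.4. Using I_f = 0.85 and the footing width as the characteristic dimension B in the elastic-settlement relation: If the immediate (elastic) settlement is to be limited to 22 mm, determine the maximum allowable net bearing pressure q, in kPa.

q ≈ 139 kPa

E_s = 24.8 MPa = 24800 kPa.
S_e = q·B·(1−ν²)/E_s · I_f  ⇒  q = S_e·E_s / (B·(1−ν²)·I_f).
q = 0.022 × 24800 / (5.5 × 0.84 × 0.85) = 138.9 kPa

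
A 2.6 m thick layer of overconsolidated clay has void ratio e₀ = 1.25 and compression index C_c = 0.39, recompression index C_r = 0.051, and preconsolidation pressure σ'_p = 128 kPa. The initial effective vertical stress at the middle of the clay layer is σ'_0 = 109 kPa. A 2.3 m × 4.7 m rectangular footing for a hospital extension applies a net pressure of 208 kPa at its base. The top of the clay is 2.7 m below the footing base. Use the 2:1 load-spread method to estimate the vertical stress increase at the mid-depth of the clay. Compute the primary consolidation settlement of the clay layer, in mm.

Mid-depth of clay below the footing base: z = 2.7 + 2.6/2 = 4 m.
Stress increase at mid-clay by the 2:1 spreading method:
Δσ = qBL/((B+z)(L+z)) = 208×2.3×4.7/((2.3+4)(4.7+4)) = 41.023 kPa
Final effective stress: σ'_f = 109 + 41.023 = 150.02 kPa.
σ'_f = 150.02 > σ'_p = 128 kPa, so the stress path crosses the preconsolidation pressure — recompression up to σ'_p, then virgin compression beyond:
S_c = H/(1+e₀)·[C_r·log₁₀(σ'_p/σ'_0) + C_c·log₁₀(σ'_f/σ'_p)]
    = 2.6/2.25 × [0.051×log₁₀(128/109) + 0.39×log₁₀(150.02/128)]
    = 1.1556 × [0.003559 + 0.026886] = 0.03518 m

S_c ≈ 35.2 mm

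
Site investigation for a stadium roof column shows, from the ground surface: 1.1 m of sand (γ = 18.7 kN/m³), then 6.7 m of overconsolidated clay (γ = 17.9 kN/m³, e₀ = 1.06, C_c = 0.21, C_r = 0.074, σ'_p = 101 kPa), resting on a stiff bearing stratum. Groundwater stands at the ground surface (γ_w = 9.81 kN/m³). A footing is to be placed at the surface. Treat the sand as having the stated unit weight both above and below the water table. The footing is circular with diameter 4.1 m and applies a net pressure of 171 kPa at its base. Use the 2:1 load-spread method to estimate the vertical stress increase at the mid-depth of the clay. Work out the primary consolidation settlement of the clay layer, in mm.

S_c ≈ 75.9 mm

Mid-depth of clay below the ground surface: z = 1.1 + 6.7/2 = 4.45 m.
Total vertical stress at mid-clay: σ_v = 18.7×1.1 + 17.9×3.35 = 80.535 kPa.
Pore pressure: u = 9.81×(4.45 − 0) = 43.655 kPa.
Initial effective stress: σ'_0 = σ_v − u = 80.535 − 43.655 = 36.88 kPa.
Stress increase at mid-clay by the 2:1 spreading method:
Δσ ≈ qD²/(D+z)² = 171×4.1²/(4.1+4.45)² = 39.322 kPa
Final effective stress: σ'_f = 36.88 + 39.322 = 76.202 kPa.
σ'_f = 76.202 ≤ σ'_p = 101 kPa, so the clay remains overconsolidated and only the recompression index applies:
S_c = C_r·H/(1+e₀)·log₁₀(σ'_f/σ'_0) = 0.074×6.7/2.06×log₁₀(76.202/36.88)
    = 0.24068 × 0.31518 = 0.07586 m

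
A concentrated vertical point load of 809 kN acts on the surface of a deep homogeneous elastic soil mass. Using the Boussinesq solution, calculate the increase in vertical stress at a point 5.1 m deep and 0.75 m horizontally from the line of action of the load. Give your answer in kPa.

Boussinesq vertical stress below a point load on an elastic half-space:
Δσ_z = 3P/(2πz²) · [1 + (r/z)²]^(−5/2)
r/z = 0.75/5.1 = 0.14706; [1+(r/z)²]^(−5/2) = 0.94792.
Δσ_z = 3×809/(2π×5.1²) × 0.94792 = 14.851 × 0.94792 = 14.08 kPa

Δσ_z ≈ 14.1 kPa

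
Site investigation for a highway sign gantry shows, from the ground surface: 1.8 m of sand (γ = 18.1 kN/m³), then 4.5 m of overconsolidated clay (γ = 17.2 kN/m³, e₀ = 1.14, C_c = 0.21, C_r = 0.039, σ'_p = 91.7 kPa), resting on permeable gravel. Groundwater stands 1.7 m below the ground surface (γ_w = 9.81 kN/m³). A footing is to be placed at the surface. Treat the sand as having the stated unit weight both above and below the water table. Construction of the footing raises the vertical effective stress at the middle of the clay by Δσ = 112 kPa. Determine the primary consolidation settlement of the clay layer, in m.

S_c ≈ 0.13 m

Mid-depth of clay below the ground surface: z = 1.8 + 4.5/2 = 4.05 m.
Total vertical stress at mid-clay: σ_v = 18.1×1.8 + 17.2×2.25 = 71.28 kPa.
Pore pressure: u = 9.81×(4.05 − 1.7) = 23.054 kPa.
Initial effective stress: σ'_0 = σ_v − u = 71.28 − 23.054 = 48.226 kPa.
Final effective stress: σ'_f = 48.226 + 112 = 160.23 kPa.
σ'_f = 160.23 > σ'_p = 91.7 kPa, so the stress path crosses the preconsolidation pressure — recompression up to σ'_p, then virgin compression beyond:
S_c = H/(1+e₀)·[C_r·log₁₀(σ'_p/σ'_0) + C_c·log₁₀(σ'_f/σ'_p)]
    = 4.5/2.14 × [0.039×log₁₀(91.7/48.226) + 0.21×log₁₀(160.23/91.7)]
    = 2.1028 × [0.010884 + 0.050899] = 0.1299 m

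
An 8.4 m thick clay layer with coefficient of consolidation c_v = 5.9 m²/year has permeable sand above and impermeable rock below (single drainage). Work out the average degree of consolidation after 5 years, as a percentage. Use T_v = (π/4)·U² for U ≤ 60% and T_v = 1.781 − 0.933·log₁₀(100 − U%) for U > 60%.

U ≈ 71.1 %

Drainage path length: H_d = H = 8.4 m (single drainage).
T_v = c_v·t/H_d² = 5.9×5/8.4² = 0.41808.
T_v = 0.41808 corresponds to the U > 60% branch:
U = 1 − 10^((1.781 − T_v)/0.933)/100 = 0.7111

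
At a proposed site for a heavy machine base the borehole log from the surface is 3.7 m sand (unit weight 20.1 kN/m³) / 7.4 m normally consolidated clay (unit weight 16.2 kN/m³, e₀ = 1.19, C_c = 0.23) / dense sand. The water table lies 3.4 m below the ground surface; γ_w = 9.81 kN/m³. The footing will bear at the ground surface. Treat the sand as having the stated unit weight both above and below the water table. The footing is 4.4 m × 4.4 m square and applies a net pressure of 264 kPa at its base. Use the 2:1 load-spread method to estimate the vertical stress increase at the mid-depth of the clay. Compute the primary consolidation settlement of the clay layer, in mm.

Mid-depth of clay below the ground surface: z = 3.7 + 7.4/2 = 7.4 m.
Total vertical stress at mid-clay: σ_v = 20.1×3.7 + 16.2×3.7 = 134.31 kPa.
Pore pressure: u = 9.81×(7.4 − 3.4) = 39.24 kPa.
Initial effective stress: σ'_0 = σ_v − u = 134.31 − 39.24 = 95.07 kPa.
Stress increase at mid-clay by the 2:1 spreading method:
Δσ = qBL/((B+z)(L+z)) = 264×4.4×4.4/((4.4+7.4)(4.4+7.4)) = 36.707 kPa
Final effective stress: σ'_f = σ'_0 + Δσ = 95.07 + 36.707 = 131.78 kPa.
Normally consolidated clay, so the full stress increment lies on the virgin compression line:
S_c = C_c·H/(1+e₀)·log₁₀(σ'_f/σ'_0) = 0.23×7.4/(1+1.19)×log₁₀(131.78/95.07)
    = 0.77717 × 0.14181 = 0.1102 m

S_c ≈ 110 mm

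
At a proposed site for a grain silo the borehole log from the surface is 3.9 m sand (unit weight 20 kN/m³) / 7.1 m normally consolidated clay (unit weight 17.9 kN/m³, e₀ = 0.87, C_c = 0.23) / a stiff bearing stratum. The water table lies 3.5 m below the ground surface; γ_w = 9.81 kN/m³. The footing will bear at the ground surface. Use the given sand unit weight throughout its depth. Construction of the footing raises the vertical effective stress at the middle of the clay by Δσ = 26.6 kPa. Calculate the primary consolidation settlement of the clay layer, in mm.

Mid-depth of clay below the ground surface: z = 3.9 + 7.1/2 = 7.45 m.
Total vertical stress at mid-clay: σ_v = 20×3.9 + 17.9×3.55 = 141.54 kPa.
Pore pressure: u = 9.81×(7.45 − 3.5) = 38.75 kPa.
Initial effective stress: σ'_0 = σ_v − u = 141.54 − 38.75 = 102.79 kPa.
Final effective stress: σ'_f = σ'_0 + Δσ = 102.79 + 26.6 = 129.39 kPa.
Normally consolidated clay, so the full stress increment lies on the virgin compression line:
S_c = C_c·H/(1+e₀)·log₁₀(σ'_f/σ'_0) = 0.23×7.1/(1+0.87)×log₁₀(129.39/102.79)
    = 0.87326 × 0.09995 = 0.08728 m

S_c ≈ 87.3 mm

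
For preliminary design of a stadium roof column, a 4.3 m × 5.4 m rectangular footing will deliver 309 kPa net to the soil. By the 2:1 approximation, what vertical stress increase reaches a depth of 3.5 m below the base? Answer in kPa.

By the 2:1 method the load spreads at 1 horizontal : 2 vertical, so at depth z the loaded area has grown by z in each plan dimension:
Δσ = qBL/((B+z)(L+z)) = 309×4.3×5.4/((4.3+3.5)(5.4+3.5)) = 103.36 kPa

Δσ_z ≈ 103 kPa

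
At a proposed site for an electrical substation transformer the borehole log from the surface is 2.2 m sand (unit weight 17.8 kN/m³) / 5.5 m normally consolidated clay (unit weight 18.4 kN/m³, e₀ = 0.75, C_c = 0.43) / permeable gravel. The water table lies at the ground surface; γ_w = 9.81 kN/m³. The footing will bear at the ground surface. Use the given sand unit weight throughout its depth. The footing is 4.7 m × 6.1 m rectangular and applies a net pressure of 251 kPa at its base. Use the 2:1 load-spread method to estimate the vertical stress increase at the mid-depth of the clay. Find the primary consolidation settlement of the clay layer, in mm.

Mid-depth of clay below the ground surface: z = 2.2 + 5.5/2 = 4.95 m.
Total vertical stress at mid-clay: σ_v = 17.8×2.2 + 18.4×2.75 = 89.76 kPa.
Pore pressure: u = 9.81×(4.95 − 0) = 48.56 kPa.
Initial effective stress: σ'_0 = σ_v − u = 89.76 − 48.56 = 41.2 kPa.
Stress increase at mid-clay by the 2:1 spreading method:
Δσ = qBL/((B+z)(L+z)) = 251×4.7×6.1/((4.7+4.95)(6.1+4.95)) = 67.486 kPa
Final effective stress: σ'_f = σ'_0 + Δσ = 41.2 + 67.486 = 108.69 kPa.
Normally consolidated clay, so the full stress increment lies on the virgin compression line:
S_c = C_c·H/(1+e₀)·log₁₀(σ'_f/σ'_0) = 0.43×5.5/(1+0.75)×log₁₀(108.69/41.2)
    = 1.3514 × 0.42129 = 0.5693 m

S_c ≈ 569 mm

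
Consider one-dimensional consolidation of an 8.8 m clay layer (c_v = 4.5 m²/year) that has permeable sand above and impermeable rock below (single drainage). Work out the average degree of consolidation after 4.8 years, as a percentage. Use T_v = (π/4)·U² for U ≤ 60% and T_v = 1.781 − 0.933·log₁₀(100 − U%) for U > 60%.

Drainage path length: H_d = H = 8.8 m (single drainage).
T_v = c_v·t/H_d² = 4.5×4.8/8.8² = 0.27893.
T_v = 0.27893 corresponds to the U ≤ 60% branch:
U = √(4T_v/π) = 0.5959

U ≈ 59.6 %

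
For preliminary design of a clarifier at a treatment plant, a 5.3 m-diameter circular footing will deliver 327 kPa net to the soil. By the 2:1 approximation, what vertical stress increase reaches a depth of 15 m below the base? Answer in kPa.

By the 2:1 method the load spreads at 1 horizontal : 2 vertical, so at depth z the loaded area has grown by z in each plan dimension:
Δσ ≈ qD²/(D+z)² = 327×5.3²/(5.3+15)² = 22.29 kPa

Δσ_z ≈ 22.3 kPa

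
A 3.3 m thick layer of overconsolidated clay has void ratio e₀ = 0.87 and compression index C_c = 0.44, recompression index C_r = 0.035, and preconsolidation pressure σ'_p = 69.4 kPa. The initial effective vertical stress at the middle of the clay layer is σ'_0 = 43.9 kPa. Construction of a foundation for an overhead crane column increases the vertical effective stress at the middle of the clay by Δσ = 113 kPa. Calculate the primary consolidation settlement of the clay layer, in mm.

S_c ≈ 287 mm

Final effective stress: σ'_f = 43.9 + 113 = 156.9 kPa.
σ'_f = 156.9 > σ'_p = 69.4 kPa, so the stress path crosses the preconsolidation pressure — recompression up to σ'_p, then virgin compression beyond:
S_c = H/(1+e₀)·[C_r·log₁₀(σ'_p/σ'_0) + C_c·log₁₀(σ'_f/σ'_p)]
    = 3.3/1.87 × [0.035×log₁₀(69.4/43.9) + 0.44×log₁₀(156.9/69.4)]
    = 1.7647 × [0.0069613 + 0.15588] = 0.2874 m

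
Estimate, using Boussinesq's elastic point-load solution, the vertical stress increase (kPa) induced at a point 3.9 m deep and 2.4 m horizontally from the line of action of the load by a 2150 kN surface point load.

Δσ_z ≈ 30.2 kPa

Boussinesq vertical stress below a point load on an elastic half-space:
Δσ_z = 3P/(2πz²) · [1 + (r/z)²]^(−5/2)
r/z = 2.4/3.9 = 0.61538; [1+(r/z)²]^(−5/2) = 0.44805.
Δσ_z = 3×2150/(2π×3.9²) × 0.44805 = 67.492 × 0.44805 = 30.24 kPa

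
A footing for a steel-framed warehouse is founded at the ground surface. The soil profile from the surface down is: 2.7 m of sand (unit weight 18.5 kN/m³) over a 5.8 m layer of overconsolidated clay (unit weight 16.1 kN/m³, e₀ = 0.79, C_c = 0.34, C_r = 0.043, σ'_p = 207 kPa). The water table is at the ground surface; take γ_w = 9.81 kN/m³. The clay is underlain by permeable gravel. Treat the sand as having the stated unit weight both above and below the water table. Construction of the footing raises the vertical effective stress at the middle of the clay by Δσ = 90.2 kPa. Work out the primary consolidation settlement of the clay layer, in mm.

S_c ≈ 69.7 mm

Mid-depth of clay below the ground surface: z = 2.7 + 5.8/2 = 5.6 m.
Total vertical stress at mid-clay: σ_v = 18.5×2.7 + 16.1×2.9 = 96.64 kPa.
Pore pressure: u = 9.81×(5.6 − 0) = 54.936 kPa.
Initial effective stress: σ'_0 = σ_v − u = 96.64 − 54.936 = 41.704 kPa.
Final effective stress: σ'_f = 41.704 + 90.2 = 131.9 kPa.
σ'_f = 131.9 ≤ σ'_p = 207 kPa, so the clay remains overconsolidated and only the recompression index applies:
S_c = C_r·H/(1+e₀)·log₁₀(σ'_f/σ'_0) = 0.043×5.8/1.79×log₁₀(131.9/41.704)
    = 0.13933 × 0.50007 = 0.06967 m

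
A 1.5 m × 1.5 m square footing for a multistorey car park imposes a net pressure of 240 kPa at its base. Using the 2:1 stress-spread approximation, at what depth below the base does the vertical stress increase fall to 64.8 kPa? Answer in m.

z ≈ 1.39 m

2:1 spreading — at depth z the loaded area has grown by z in each plan dimension:
qB²/(B+z)² = Δσ_z ⇒ z = B(√(q/Δσ_z) − 1) = 1.5×(√(240/64.8) − 1) = 1.387 m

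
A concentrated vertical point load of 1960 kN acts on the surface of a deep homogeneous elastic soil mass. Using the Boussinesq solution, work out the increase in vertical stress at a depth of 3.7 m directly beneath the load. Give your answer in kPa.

Boussinesq vertical stress below a point load on an elastic half-space:
Δσ_z = 3P/(2πz²) · [1 + (r/z)²]^(−5/2)
r/z = 0/3.7 = 0; [1+(r/z)²]^(−5/2) = 1.
Δσ_z = 3×1960/(2π×3.7²) × 1 = 68.359 × 1 = 68.36 kPa

Δσ_z ≈ 68.4 kPa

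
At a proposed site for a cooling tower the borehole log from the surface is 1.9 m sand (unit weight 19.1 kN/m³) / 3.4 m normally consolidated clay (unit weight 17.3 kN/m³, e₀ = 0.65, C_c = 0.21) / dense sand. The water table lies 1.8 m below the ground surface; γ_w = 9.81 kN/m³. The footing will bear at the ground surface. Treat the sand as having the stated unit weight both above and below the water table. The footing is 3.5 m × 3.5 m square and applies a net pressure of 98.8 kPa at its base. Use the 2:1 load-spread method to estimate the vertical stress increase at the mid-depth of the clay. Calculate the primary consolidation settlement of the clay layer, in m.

S_c ≈ 0.0762 m

Mid-depth of clay below the ground surface: z = 1.9 + 3.4/2 = 3.6 m.
Total vertical stress at mid-clay: σ_v = 19.1×1.9 + 17.3×1.7 = 65.7 kPa.
Pore pressure: u = 9.81×(3.6 − 1.8) = 17.658 kPa.
Initial effective stress: σ'_0 = σ_v − u = 65.7 − 17.658 = 48.042 kPa.
Stress increase at mid-clay by the 2:1 spreading method:
Δσ = qBL/((B+z)(L+z)) = 98.8×3.5×3.5/((3.5+3.6)(3.5+3.6)) = 24.009 kPa
Final effective stress: σ'_f = σ'_0 + Δσ = 48.042 + 24.009 = 72.051 kPa.
Normally consolidated clay, so the full stress increment lies on the virgin compression line:
S_c = C_c·H/(1+e₀)·log₁₀(σ'_f/σ'_0) = 0.21×3.4/(1+0.65)×log₁₀(72.051/48.042)
    = 0.43273 × 0.17602 = 0.07617 m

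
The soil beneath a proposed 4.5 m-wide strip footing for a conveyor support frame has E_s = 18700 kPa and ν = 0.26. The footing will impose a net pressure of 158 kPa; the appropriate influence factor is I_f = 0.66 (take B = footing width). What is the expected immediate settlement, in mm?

S_e ≈ 23.4 mm

Immediate (elastic) settlement: S_e = q·B·(1−ν²)/E_s · I_f.
S_e = 158 × 4.5 × (1 − 0.26²) / 18700 × 0.66
    = 158 × 4.5 × 0.9324 / 18700 × 0.66
    = 0.0234 m = 23.4 mm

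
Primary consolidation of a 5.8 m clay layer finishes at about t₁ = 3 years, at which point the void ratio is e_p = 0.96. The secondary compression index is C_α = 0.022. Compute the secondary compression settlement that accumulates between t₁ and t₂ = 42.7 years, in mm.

Secondary compression: S_s = C_α·H/(1+e_p)·log₁₀(t₂/t₁)
S_s = 0.022×5.8/(1+0.96)×log₁₀(42.7/3)
    = 0.0651 × 1.153 = 0.07508 m

S_s ≈ 75.1 mm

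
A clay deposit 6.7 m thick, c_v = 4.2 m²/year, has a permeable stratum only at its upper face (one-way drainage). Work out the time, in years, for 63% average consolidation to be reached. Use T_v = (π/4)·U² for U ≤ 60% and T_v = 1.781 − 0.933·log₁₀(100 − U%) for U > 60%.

t ≈ 3.4 years

Drainage path length: H_d = H = 6.7 m (single drainage).
U > 60%: T_v = 1.781 − 0.933·log₁₀(100 − 63) = 0.31787.
t = T_v·H_d²/c_v = 0.31787×6.7²/4.2 = 3.397 years.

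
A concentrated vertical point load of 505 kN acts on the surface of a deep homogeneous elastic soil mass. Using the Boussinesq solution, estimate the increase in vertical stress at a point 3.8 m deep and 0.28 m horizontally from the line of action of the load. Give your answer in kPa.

Δσ_z ≈ 16.5 kPa

Boussinesq vertical stress below a point load on an elastic half-space:
Δσ_z = 3P/(2πz²) · [1 + (r/z)²]^(−5/2)
r/z = 0.28/3.8 = 0.073684; [1+(r/z)²]^(−5/2) = 0.98655.
Δσ_z = 3×505/(2π×3.8²) × 0.98655 = 16.698 × 0.98655 = 16.47 kPa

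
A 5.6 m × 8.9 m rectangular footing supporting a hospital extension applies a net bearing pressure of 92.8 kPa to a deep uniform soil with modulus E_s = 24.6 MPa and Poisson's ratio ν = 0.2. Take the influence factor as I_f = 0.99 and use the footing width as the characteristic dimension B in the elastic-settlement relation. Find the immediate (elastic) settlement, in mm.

S_e ≈ 20.1 mm

Immediate (elastic) settlement: S_e = q·B·(1−ν²)/E_s · I_f.
E_s = 24.6 MPa = 24600 kPa.
S_e = 92.8 × 5.6 × (1 − 0.2²) / 24600 × 0.99
    = 92.8 × 5.6 × 0.96 / 24600 × 0.99
    = 0.02008 m = 20.08 mm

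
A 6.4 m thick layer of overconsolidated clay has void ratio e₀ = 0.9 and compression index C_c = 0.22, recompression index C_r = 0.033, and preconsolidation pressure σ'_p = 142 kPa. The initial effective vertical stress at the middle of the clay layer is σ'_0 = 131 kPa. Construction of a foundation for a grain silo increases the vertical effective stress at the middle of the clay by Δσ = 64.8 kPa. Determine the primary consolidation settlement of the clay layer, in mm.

S_c ≈ 107 mm

Final effective stress: σ'_f = 131 + 64.8 = 195.8 kPa.
σ'_f = 195.8 > σ'_p = 142 kPa, so the stress path crosses the preconsolidation pressure — recompression up to σ'_p, then virgin compression beyond:
S_c = H/(1+e₀)·[C_r·log₁₀(σ'_p/σ'_0) + C_c·log₁₀(σ'_f/σ'_p)]
    = 6.4/1.9 × [0.033×log₁₀(142/131) + 0.22×log₁₀(195.8/142)]
    = 3.3684 × [0.0011556 + 0.030695] = 0.1073 m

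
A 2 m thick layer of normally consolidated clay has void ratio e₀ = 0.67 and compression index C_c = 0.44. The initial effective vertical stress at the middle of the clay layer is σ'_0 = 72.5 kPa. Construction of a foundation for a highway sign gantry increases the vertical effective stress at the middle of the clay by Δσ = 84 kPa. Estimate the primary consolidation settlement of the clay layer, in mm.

S_c ≈ 176 mm

Final effective stress: σ'_f = σ'_0 + Δσ = 72.5 + 84 = 156.5 kPa.
Normally consolidated clay, so the full stress increment lies on the virgin compression line:
S_c = C_c·H/(1+e₀)·log₁₀(σ'_f/σ'_0) = 0.44×2/(1+0.67)×log₁₀(156.5/72.5)
    = 0.52695 × 0.33418 = 0.1761 m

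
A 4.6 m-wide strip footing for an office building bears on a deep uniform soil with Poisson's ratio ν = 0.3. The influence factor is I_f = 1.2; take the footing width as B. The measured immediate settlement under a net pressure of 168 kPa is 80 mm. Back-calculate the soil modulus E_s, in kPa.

S_e = q·B·(1−ν²)/E_s · I_f  ⇒  E_s = q·B·(1−ν²)·I_f / S_e.
E_s = 168 × 4.6 × 0.91 × 1.2 / 0.08 = 10550 kPa

E_s ≈ 10500 kPa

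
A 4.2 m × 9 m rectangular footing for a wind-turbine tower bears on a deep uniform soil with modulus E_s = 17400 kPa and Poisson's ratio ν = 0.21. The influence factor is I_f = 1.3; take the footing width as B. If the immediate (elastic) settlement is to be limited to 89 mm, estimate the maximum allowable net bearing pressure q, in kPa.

S_e = q·B·(1−ν²)/E_s · I_f  ⇒  q = S_e·E_s / (B·(1−ν²)·I_f).
q = 0.089 × 17400 / (4.2 × 0.9559 × 1.3) = 296.7 kPa

q ≈ 297 kPa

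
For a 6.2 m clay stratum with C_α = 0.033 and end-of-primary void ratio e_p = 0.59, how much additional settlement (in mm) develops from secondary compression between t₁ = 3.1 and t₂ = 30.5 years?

S_s ≈ 128 mm

Secondary compression: S_s = C_α·H/(1+e_p)·log₁₀(t₂/t₁)
S_s = 0.033×6.2/(1+0.59)×log₁₀(30.5/3.1)
    = 0.1287 × 0.9929 = 0.1278 m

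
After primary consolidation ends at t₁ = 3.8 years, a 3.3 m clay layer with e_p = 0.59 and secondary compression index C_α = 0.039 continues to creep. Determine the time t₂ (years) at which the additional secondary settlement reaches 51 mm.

t₂ ≈ 16.2 years

S_s = C_α·H/(1+e_p)·log₁₀(t₂/t₁) ⇒ log₁₀(t₂/t₁) = S_s·(1+e_p)/(C_α·H).
log₁₀(t₂/t₁) = 0.051 × (1+0.59) / (0.039×3.3) = 0.6301
t₂ = t₁ × 10^0.6301 = 3.8 × 4.266 = 16.21 years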